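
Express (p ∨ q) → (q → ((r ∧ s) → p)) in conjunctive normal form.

¬q ∨ ¬r ∨ ¬s ∨ p

(p ∨ q) → (q → ((r ∧ s) → p))
= ¬(p ∨ q) ∨ (q → ((r ∧ s) → p))   — eliminate →
= ¬(p ∨ q) ∨ ¬q ∨ ((r ∧ s) → p)   — eliminate →
= ¬(p ∨ q) ∨ ¬q ∨ ¬(r ∧ s) ∨ p   — eliminate →
= (¬p ∧ ¬q) ∨ ¬q ∨ ¬(r ∧ s) ∨ p   — De Morgan
= (¬p ∧ ¬q) ∨ ¬q ∨ ¬r ∨ ¬s ∨ p   — De Morgan
= (¬p ∨ ¬q ∨ ¬r ∨ ¬s ∨ p) ∧ (¬q ∨ ¬q ∨ ¬r ∨ ¬s ∨ p)   — distribute ∨ over ∧
= ¬q ∨ ¬r ∨ ¬s ∨ p   — simplify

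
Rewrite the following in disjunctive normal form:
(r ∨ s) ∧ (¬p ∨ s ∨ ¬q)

(r ∨ s) ∧ (¬p ∨ s ∨ ¬q)
⇔ (r ∧ ¬p) ∨ (r ∧ s) ∨ (r ∧ ¬q) ∨ (s ∧ ¬p) ∨ (s ∧ s) ∨ (s ∧ ¬q)
⇔ (r ∧ ¬p) ∨ (r ∧ ¬q) ∨ s

(r ∧ ¬p) ∨ (r ∧ ¬q) ∨ s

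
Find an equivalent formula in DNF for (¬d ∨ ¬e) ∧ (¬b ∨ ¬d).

(¬d ∨ ¬e) ∧ (¬b ∨ ¬d)
≡ (¬d ∧ ¬b) ∨ (¬d ∧ ¬d) ∨ (¬e ∧ ¬b) ∨ (¬e ∧ ¬d)   — distribute ∧ over ∨
≡ ¬d ∨ (¬e ∧ ¬b)   — simplify

¬d ∨ (¬e ∧ ¬b)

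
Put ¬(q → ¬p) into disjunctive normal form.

q ∧ p

¬(q → ¬p)
= ¬(¬q ∨ ¬p)   (eliminate →)
= ¬¬q ∧ ¬¬p   (De Morgan)
= q ∧ ¬¬p   (double negation)
= q ∧ p   (double negation)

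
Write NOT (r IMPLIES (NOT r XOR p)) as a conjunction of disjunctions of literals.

NOT (r IMPLIES (NOT r XOR p))
⇔ NOT (NOT r OR (NOT r XOR p))   [eliminate IMPLIES]
⇔ NOT (NOT r OR ((NOT r OR p) AND NOT (NOT r AND p)))   [expand XOR]
⇔ NOT NOT r AND NOT ((NOT r OR p) AND NOT (NOT r AND p))   [De Morgan]
⇔ r AND NOT ((NOT r OR p) AND NOT (NOT r AND p))   [double negation]
⇔ r AND (NOT (NOT r OR p) OR NOT NOT (NOT r AND p))   [De Morgan]
⇔ r AND ((NOT NOT r AND NOT p) OR NOT NOT (NOT r AND p))   [De Morgan]
⇔ r AND ((r AND NOT p) OR NOT NOT (NOT r AND p))   [double negation]
⇔ r AND ((r AND NOT p) OR (NOT r AND p))   [double negation]
⇔ r AND (r OR NOT r) AND (r OR p) AND (NOT p OR NOT r) AND (NOT p OR p)   [distribute OR over AND]
⇔ r AND (NOT p OR NOT r)   [simplify]

r AND (NOT p OR NOT r)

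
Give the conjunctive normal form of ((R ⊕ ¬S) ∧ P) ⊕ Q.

((R ⊕ ¬S) ∧ P) ⊕ Q
≡ (((R ⊕ ¬S) ∧ P) ∨ Q) ∧ ¬((R ⊕ ¬S) ∧ P ∧ Q)   (expand ⊕)
≡ (((R ∨ ¬S) ∧ ¬(R ∧ ¬S) ∧ P) ∨ Q) ∧ ¬((R ⊕ ¬S) ∧ P ∧ Q)   (expand ⊕)
≡ (((R ∨ ¬S) ∧ ¬(R ∧ ¬S) ∧ P) ∨ Q) ∧ ¬((R ∨ ¬S) ∧ ¬(R ∧ ¬S) ∧ P ∧ Q)   (expand ⊕)
≡ (((R ∨ ¬S) ∧ (¬R ∨ ¬¬S) ∧ P) ∨ Q) ∧ ¬((R ∨ ¬S) ∧ ¬(R ∧ ¬S) ∧ P ∧ Q)   (De Morgan)
≡ (((R ∨ ¬S) ∧ (¬R ∨ S) ∧ P) ∨ Q) ∧ ¬((R ∨ ¬S) ∧ ¬(R ∧ ¬S) ∧ P ∧ Q)   (double negation)
≡ (((R ∨ ¬S) ∧ (¬R ∨ S) ∧ P) ∨ Q) ∧ (¬(R ∨ ¬S) ∨ ¬¬(R ∧ ¬S) ∨ ¬P ∨ ¬Q)   (De Morgan)
≡ (((R ∨ ¬S) ∧ (¬R ∨ S) ∧ P) ∨ Q) ∧ ((¬R ∧ ¬¬S) ∨ ¬¬(R ∧ ¬S) ∨ ¬P ∨ ¬Q)   (De Morgan)
≡ (((R ∨ ¬S) ∧ (¬R ∨ S) ∧ P) ∨ Q) ∧ ((¬R ∧ S) ∨ ¬¬(R ∧ ¬S) ∨ ¬P ∨ ¬Q)   (double negation)
≡ (((R ∨ ¬S) ∧ (¬R ∨ S) ∧ P) ∨ Q) ∧ ((¬R ∧ S) ∨ (R ∧ ¬S) ∨ ¬P ∨ ¬Q)   (double negation)
≡ (R ∨ ¬S ∨ Q) ∧ (¬R ∨ S ∨ Q) ∧ (P ∨ Q) ∧ (¬R ∨ R ∨ ¬P ∨ ¬Q) ∧ (¬R ∨ ¬S ∨ ¬P ∨ ¬Q) ∧ (S ∨ R ∨ ¬P ∨ ¬Q) ∧ (S ∨ ¬S ∨ ¬P ∨ ¬Q)   (distribute ∨ over ∧)
≡ (R ∨ ¬S ∨ Q) ∧ (¬R ∨ S ∨ Q) ∧ (P ∨ Q) ∧ (¬R ∨ ¬S ∨ ¬P ∨ ¬Q) ∧ (S ∨ R ∨ ¬P ∨ ¬Q)   (simplify)

(R ∨ ¬S ∨ Q) ∧ (¬R ∨ S ∨ Q) ∧ (P ∨ Q) ∧ (¬R ∨ ¬S ∨ ¬P ∨ ¬Q) ∧ (S ∨ R ∨ ¬P ∨ ¬Q)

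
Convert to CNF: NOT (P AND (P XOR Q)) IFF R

NOT (P AND (P XOR Q)) IFF R
⇔ (NOT (P AND (P XOR Q)) IMPLIES R) AND (R IMPLIES NOT (P AND (P XOR Q)))   [eliminate IFF]
⇔ (NOT NOT (P AND (P XOR Q)) OR R) AND (R IMPLIES NOT (P AND (P XOR Q)))   [eliminate IMPLIES]
⇔ (NOT NOT (P AND (P OR Q) AND NOT (P AND Q)) OR R) AND (R IMPLIES NOT (P AND (P XOR Q)))   [expand XOR]
⇔ (NOT NOT (P AND (P OR Q) AND NOT (P AND Q)) OR R) AND (NOT R OR NOT (P AND (P XOR Q)))   [eliminate IMPLIES]
⇔ (NOT NOT (P AND (P OR Q) AND NOT (P AND Q)) OR R) AND (NOT R OR NOT (P AND (P OR Q) AND NOT (P AND Q)))   [expand XOR]
⇔ ((P AND (P OR Q) AND NOT (P AND Q)) OR R) AND (NOT R OR NOT (P AND (P OR Q) AND NOT (P AND Q)))   [double negation]
⇔ ((P AND (P OR Q) AND (NOT P OR NOT Q)) OR R) AND (NOT R OR NOT (P AND (P OR Q) AND NOT (P AND Q)))   [De Morgan]
⇔ ((P AND (P OR Q) AND (NOT P OR NOT Q)) OR R) AND (NOT R OR NOT P OR NOT (P OR Q) OR NOT NOT (P AND Q))   [De Morgan]
⇔ ((P AND (P OR Q) AND (NOT P OR NOT Q)) OR R) AND (NOT R OR NOT P OR (NOT P AND NOT Q) OR NOT NOT (P AND Q))   [De Morgan]
⇔ ((P AND (P OR Q) AND (NOT P OR NOT Q)) OR R) AND (NOT R OR NOT P OR (NOT P AND NOT Q) OR (P AND Q))   [double negation]
⇔ (P OR R) AND (P OR Q OR R) AND (NOT P OR NOT Q OR R) AND (NOT R OR NOT P OR NOT P OR P) AND (NOT R OR NOT P OR NOT P OR Q) AND (NOT R OR NOT P OR NOT Q OR P) AND (NOT R OR NOT P OR NOT Q OR Q)   [distribute OR over AND]
⇔ (P OR R) AND (NOT P OR NOT Q OR R) AND (NOT R OR NOT P OR Q)   [simplify]

(P OR R) AND (NOT P OR NOT Q OR R) AND (NOT R OR NOT P OR Q)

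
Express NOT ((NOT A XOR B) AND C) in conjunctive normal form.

(A OR B OR NOT C) AND (NOT B OR NOT A OR NOT C)

NOT ((NOT A XOR B) AND C)
= NOT ((NOT A OR B) AND NOT (NOT A AND B) AND C)   — expand XOR
= NOT (NOT A OR B) OR NOT NOT (NOT A AND B) OR NOT C   — De Morgan
= (NOT NOT A AND NOT B) OR NOT NOT (NOT A AND B) OR NOT C   — De Morgan
= (A AND NOT B) OR NOT NOT (NOT A AND B) OR NOT C   — double negation
= (A AND NOT B) OR (NOT A AND B) OR NOT C   — double negation
= (A OR NOT A OR NOT C) AND (A OR B OR NOT C) AND (NOT B OR NOT A OR NOT C) AND (NOT B OR B OR NOT C)   — distribute OR over AND
= (A OR B OR NOT C) AND (NOT B OR NOT A OR NOT C)   — simplify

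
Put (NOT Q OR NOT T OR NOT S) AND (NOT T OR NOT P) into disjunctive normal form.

(NOT Q AND NOT P) OR NOT T OR (NOT S AND NOT P)

(NOT Q OR NOT T OR NOT S) AND (NOT T OR NOT P)
≡ (NOT Q AND NOT T) OR (NOT Q AND NOT P) OR (NOT T AND NOT T) OR (NOT T AND NOT P) OR (NOT S AND NOT T) OR (NOT S AND NOT P)   [distribute AND over OR]
≡ (NOT Q AND NOT P) OR NOT T OR (NOT S AND NOT P)   [simplify]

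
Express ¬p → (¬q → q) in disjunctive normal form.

¬p → (¬q → q)
≡ ¬¬p ∨ (¬q → q)   [eliminate →]
≡ ¬¬p ∨ ¬¬q ∨ q   [eliminate →]
≡ p ∨ ¬¬q ∨ q   [double negation]
≡ p ∨ q ∨ q   [double negation]
≡ p ∨ q   [simplify]

p ∨ q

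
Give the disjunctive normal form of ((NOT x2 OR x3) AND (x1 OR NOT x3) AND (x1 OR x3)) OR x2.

(NOT x2 AND x1) OR (x3 AND x1) OR x2

((NOT x2 OR x3) AND (x1 OR NOT x3) AND (x1 OR x3)) OR x2
≡ (NOT x2 AND x1 AND x1) OR (NOT x2 AND x1 AND x3) OR (NOT x2 AND NOT x3 AND x1) OR (NOT x2 AND NOT x3 AND x3) OR (x3 AND x1 AND x1) OR (x3 AND x1 AND x3) OR (x3 AND NOT x3 AND x1) OR (x3 AND NOT x3 AND x3) OR x2   [distribute AND over OR]
≡ (NOT x2 AND x1) OR (x3 AND x1) OR x2   [simplify]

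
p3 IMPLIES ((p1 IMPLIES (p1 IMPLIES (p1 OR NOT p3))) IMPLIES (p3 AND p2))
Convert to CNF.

(NOT p3 OR p1 OR p2) AND (NOT p3 OR NOT p1 OR p2)

p3 IMPLIES ((p1 IMPLIES (p1 IMPLIES (p1 OR NOT p3))) IMPLIES (p3 AND p2))
⇔ NOT p3 OR ((p1 IMPLIES (p1 IMPLIES (p1 OR NOT p3))) IMPLIES (p3 AND p2))   [eliminate IMPLIES]
⇔ NOT p3 OR NOT (p1 IMPLIES (p1 IMPLIES (p1 OR NOT p3))) OR (p3 AND p2)   [eliminate IMPLIES]
⇔ NOT p3 OR NOT (NOT p1 OR (p1 IMPLIES (p1 OR NOT p3))) OR (p3 AND p2)   [eliminate IMPLIES]
⇔ NOT p3 OR NOT (NOT p1 OR NOT p1 OR p1 OR NOT p3) OR (p3 AND p2)   [eliminate IMPLIES]
⇔ NOT p3 OR (NOT NOT p1 AND NOT NOT p1 AND NOT p1 AND NOT NOT p3) OR (p3 AND p2)   [De Morgan]
⇔ NOT p3 OR (p1 AND NOT NOT p1 AND NOT p1 AND NOT NOT p3) OR (p3 AND p2)   [double negation]
⇔ NOT p3 OR (p1 AND p1 AND NOT p1 AND NOT NOT p3) OR (p3 AND p2)   [double negation]
⇔ NOT p3 OR (p1 AND p1 AND NOT p1 AND p3) OR (p3 AND p2)   [double negation]
⇔ (NOT p3 OR p1 OR p3) AND (NOT p3 OR p1 OR p2) AND (NOT p3 OR p1 OR p3) AND (NOT p3 OR p1 OR p2) AND (NOT p3 OR NOT p1 OR p3) AND (NOT p3 OR NOT p1 OR p2) AND (NOT p3 OR p3 OR p3) AND (NOT p3 OR p3 OR p2)   [distribute OR over AND]
⇔ (NOT p3 OR p1 OR p2) AND (NOT p3 OR NOT p1 OR p2)   [simplify]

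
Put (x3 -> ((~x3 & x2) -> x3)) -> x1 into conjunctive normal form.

(x3 -> ((~x3 & x2) -> x3)) -> x1
≡ ~(x3 -> ((~x3 & x2) -> x3)) | x1   — eliminate ->
≡ ~(~x3 | ((~x3 & x2) -> x3)) | x1   — eliminate ->
≡ ~(~x3 | ~(~x3 & x2) | x3) | x1   — eliminate ->
≡ (~~x3 & ~~(~x3 & x2) & ~x3) | x1   — De Morgan
≡ (x3 & ~~(~x3 & x2) & ~x3) | x1   — double negation
≡ (x3 & ~x3 & x2 & ~x3) | x1   — double negation
≡ (x3 | x1) & (~x3 | x1) & (x2 | x1) & (~x3 | x1)   — distribute | over &
≡ (x3 | x1) & (~x3 | x1) & (x2 | x1)   — simplify

(x3 | x1) & (~x3 | x1) & (x2 | x1)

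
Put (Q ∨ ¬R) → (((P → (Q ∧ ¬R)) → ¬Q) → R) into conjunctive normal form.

(Q ∨ ¬R) → (((P → (Q ∧ ¬R)) → ¬Q) → R)
= ¬(Q ∨ ¬R) ∨ (((P → (Q ∧ ¬R)) → ¬Q) → R)   (eliminate →)
= ¬(Q ∨ ¬R) ∨ ¬((P → (Q ∧ ¬R)) → ¬Q) ∨ R   (eliminate →)
= ¬(Q ∨ ¬R) ∨ ¬(¬(P → (Q ∧ ¬R)) ∨ ¬Q) ∨ R   (eliminate →)
= ¬(Q ∨ ¬R) ∨ ¬(¬(¬P ∨ (Q ∧ ¬R)) ∨ ¬Q) ∨ R   (eliminate →)
= (¬Q ∧ ¬¬R) ∨ ¬(¬(¬P ∨ (Q ∧ ¬R)) ∨ ¬Q) ∨ R   (De Morgan)
= (¬Q ∧ R) ∨ ¬(¬(¬P ∨ (Q ∧ ¬R)) ∨ ¬Q) ∨ R   (double negation)
= (¬Q ∧ R) ∨ (¬¬(¬P ∨ (Q ∧ ¬R)) ∧ ¬¬Q) ∨ R   (De Morgan)
= (¬Q ∧ R) ∨ ((¬P ∨ (Q ∧ ¬R)) ∧ ¬¬Q) ∨ R   (double negation)
= (¬Q ∧ R) ∨ ((¬P ∨ (Q ∧ ¬R)) ∧ Q) ∨ R   (double negation)
= (¬Q ∨ ¬P ∨ Q ∨ R) ∧ (¬Q ∨ ¬P ∨ ¬R ∨ R) ∧ (¬Q ∨ Q ∨ R) ∧ (R ∨ ¬P ∨ Q ∨ R) ∧ (R ∨ ¬P ∨ ¬R ∨ R) ∧ (R ∨ Q ∨ R)   (distribute ∨ over ∧)
= R ∨ Q   (simplify)

R ∨ Q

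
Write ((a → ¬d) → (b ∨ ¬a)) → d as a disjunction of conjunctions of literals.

((a → ¬d) → (b ∨ ¬a)) → d
≡ ¬((a → ¬d) → (b ∨ ¬a)) ∨ d   — eliminate →
≡ ¬(¬(a → ¬d) ∨ b ∨ ¬a) ∨ d   — eliminate →
≡ ¬(¬(¬a ∨ ¬d) ∨ b ∨ ¬a) ∨ d   — eliminate →
≡ (¬¬(¬a ∨ ¬d) ∧ ¬b ∧ ¬¬a) ∨ d   — De Morgan
≡ ((¬a ∨ ¬d) ∧ ¬b ∧ ¬¬a) ∨ d   — double negation
≡ ((¬a ∨ ¬d) ∧ ¬b ∧ a) ∨ d   — double negation
≡ (¬a ∧ ¬b ∧ a) ∨ (¬d ∧ ¬b ∧ a) ∨ d   — distribute ∧ over ∨
≡ (¬d ∧ ¬b ∧ a) ∨ d   — simplify

(¬d ∧ ¬b ∧ a) ∨ d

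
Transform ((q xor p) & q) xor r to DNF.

((q xor p) & q) xor r
= ((q xor p) & q & ~r) | (~((q xor p) & q) & r)   (expand xor)
= (((q & ~p) | (~q & p)) & q & ~r) | (~((q xor p) & q) & r)   (expand xor)
= (((q & ~p) | (~q & p)) & q & ~r) | (~(((q & ~p) | (~q & p)) & q) & r)   (expand xor)
= (((q & ~p) | (~q & p)) & q & ~r) | ((~((q & ~p) | (~q & p)) | ~q) & r)   (De Morgan)
= (((q & ~p) | (~q & p)) & q & ~r) | (((~(q & ~p) & ~(~q & p)) | ~q) & r)   (De Morgan)
= (((q & ~p) | (~q & p)) & q & ~r) | ((((~q | ~~p) & ~(~q & p)) | ~q) & r)   (De Morgan)
= (((q & ~p) | (~q & p)) & q & ~r) | ((((~q | p) & ~(~q & p)) | ~q) & r)   (double negation)
= (((q & ~p) | (~q & p)) & q & ~r) | ((((~q | p) & (~~q | ~p)) | ~q) & r)   (De Morgan)
= (((q & ~p) | (~q & p)) & q & ~r) | ((((~q | p) & (q | ~p)) | ~q) & r)   (double negation)
= (q & ~p & q & ~r) | (~q & p & q & ~r) | (~q & q & r) | (~q & ~p & r) | (p & q & r) | (p & ~p & r) | (~q & r)   (distribute & over |)
= (q & ~p & ~r) | (p & q & r) | (~q & r)   (simplify)

(q & ~p & ~r) | (p & q & r) | (~q & r)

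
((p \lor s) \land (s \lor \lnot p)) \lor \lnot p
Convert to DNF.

((p \lor s) \land (s \lor \lnot p)) \lor \lnot p
≡ (p \land s) \lor (p \land \lnot p) \lor (s \land s) \lor (s \land \lnot p) \lor \lnot p   — distribute \land over \lor
≡ s \lor \lnot p   — simplify

s \lor \lnot p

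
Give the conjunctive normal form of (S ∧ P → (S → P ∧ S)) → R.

(S ∨ R) ∧ (P ∨ R) ∧ (¬P ∨ ¬S ∨ R)

(S ∧ P → (S → P ∧ S)) → R
≡ ¬(S ∧ P → (S → P ∧ S)) ∨ R   (eliminate →)
≡ ¬(¬(S ∧ P) ∨ (S → P ∧ S)) ∨ R   (eliminate →)
≡ ¬(¬(S ∧ P) ∨ ¬S ∨ P ∧ S) ∨ R   (eliminate →)
≡ ¬¬(S ∧ P) ∧ ¬¬S ∧ ¬(P ∧ S) ∨ R   (De Morgan)
≡ S ∧ P ∧ ¬¬S ∧ ¬(P ∧ S) ∨ R   (double negation)
≡ S ∧ P ∧ S ∧ ¬(P ∧ S) ∨ R   (double negation)
≡ S ∧ P ∧ S ∧ (¬P ∨ ¬S) ∨ R   (De Morgan)
≡ (S ∨ R) ∧ (P ∨ R) ∧ (S ∨ R) ∧ (¬P ∨ ¬S ∨ R)   (distribute ∨ over ∧)
≡ (S ∨ R) ∧ (P ∨ R) ∧ (¬P ∨ ¬S ∨ R)   (simplify)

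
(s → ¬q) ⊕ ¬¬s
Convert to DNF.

¬s ∨ (s ∧ q)

(s → ¬q) ⊕ ¬¬s
≡ ((s → ¬q) ∧ ¬¬¬s) ∨ (¬(s → ¬q) ∧ ¬¬s)   [expand ⊕]
≡ ((¬s ∨ ¬q) ∧ ¬¬¬s) ∨ (¬(s → ¬q) ∧ ¬¬s)   [eliminate →]
≡ ((¬s ∨ ¬q) ∧ ¬¬¬s) ∨ (¬(¬s ∨ ¬q) ∧ ¬¬s)   [eliminate →]
≡ ((¬s ∨ ¬q) ∧ ¬s) ∨ (¬(¬s ∨ ¬q) ∧ ¬¬s)   [double negation]
≡ ((¬s ∨ ¬q) ∧ ¬s) ∨ (¬¬s ∧ ¬¬q ∧ ¬¬s)   [De Morgan]
≡ ((¬s ∨ ¬q) ∧ ¬s) ∨ (s ∧ ¬¬q ∧ ¬¬s)   [double negation]
≡ ((¬s ∨ ¬q) ∧ ¬s) ∨ (s ∧ q ∧ ¬¬s)   [double negation]
≡ ((¬s ∨ ¬q) ∧ ¬s) ∨ (s ∧ q ∧ s)   [double negation]
≡ (¬s ∧ ¬s) ∨ (¬q ∧ ¬s) ∨ (s ∧ q ∧ s)   [distribute ∧ over ∨]
≡ ¬s ∨ (s ∧ q)   [simplify]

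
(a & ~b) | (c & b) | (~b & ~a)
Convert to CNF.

~b | c

(a & ~b) | (c & b) | (~b & ~a)
≡ (a | c | ~b) & (a | c | ~a) & (a | b | ~b) & (a | b | ~a) & (~b | c | ~b) & (~b | c | ~a) & (~b | b | ~b) & (~b | b | ~a)   [distribute | over &]
≡ ~b | c   [simplify]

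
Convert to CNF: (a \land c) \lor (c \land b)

(a \land c) \lor (c \land b)
⇔ (a \lor c) \land (a \lor b) \land (c \lor c) \land (c \lor b)
⇔ (a \lor b) \land c

(a \lor b) \land c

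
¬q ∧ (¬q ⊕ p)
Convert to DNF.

¬q ∧ (¬q ⊕ p)
≡ ¬q ∧ ((¬q ∧ ¬p) ∨ (¬¬q ∧ p))   (expand ⊕)
≡ ¬q ∧ ((¬q ∧ ¬p) ∨ (q ∧ p))   (double negation)
≡ (¬q ∧ ¬q ∧ ¬p) ∨ (¬q ∧ q ∧ p)   (distribute ∧ over ∨)
≡ ¬q ∧ ¬p   (simplify)

¬q ∧ ¬p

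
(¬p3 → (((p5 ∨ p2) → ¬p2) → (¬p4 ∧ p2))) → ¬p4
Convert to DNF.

(¬p3 ∧ ¬p2) ∨ ¬p4

(¬p3 → (((p5 ∨ p2) → ¬p2) → (¬p4 ∧ p2))) → ¬p4
≡ ¬(¬p3 → (((p5 ∨ p2) → ¬p2) → (¬p4 ∧ p2))) ∨ ¬p4   [eliminate →]
≡ ¬(¬¬p3 ∨ (((p5 ∨ p2) → ¬p2) → (¬p4 ∧ p2))) ∨ ¬p4   [eliminate →]
≡ ¬(¬¬p3 ∨ ¬((p5 ∨ p2) → ¬p2) ∨ (¬p4 ∧ p2)) ∨ ¬p4   [eliminate →]
≡ ¬(¬¬p3 ∨ ¬(¬(p5 ∨ p2) ∨ ¬p2) ∨ (¬p4 ∧ p2)) ∨ ¬p4   [eliminate →]
≡ (¬¬¬p3 ∧ ¬¬(¬(p5 ∨ p2) ∨ ¬p2) ∧ ¬(¬p4 ∧ p2)) ∨ ¬p4   [De Morgan]
≡ (¬p3 ∧ ¬¬(¬(p5 ∨ p2) ∨ ¬p2) ∧ ¬(¬p4 ∧ p2)) ∨ ¬p4   [double negation]
≡ (¬p3 ∧ (¬(p5 ∨ p2) ∨ ¬p2) ∧ ¬(¬p4 ∧ p2)) ∨ ¬p4   [double negation]
≡ (¬p3 ∧ ((¬p5 ∧ ¬p2) ∨ ¬p2) ∧ ¬(¬p4 ∧ p2)) ∨ ¬p4   [De Morgan]
≡ (¬p3 ∧ ((¬p5 ∧ ¬p2) ∨ ¬p2) ∧ (¬¬p4 ∨ ¬p2)) ∨ ¬p4   [De Morgan]
≡ (¬p3 ∧ ((¬p5 ∧ ¬p2) ∨ ¬p2) ∧ (p4 ∨ ¬p2)) ∨ ¬p4   [double negation]
≡ (¬p3 ∧ ¬p5 ∧ ¬p2 ∧ p4) ∨ (¬p3 ∧ ¬p5 ∧ ¬p2 ∧ ¬p2) ∨ (¬p3 ∧ ¬p2 ∧ p4) ∨ (¬p3 ∧ ¬p2 ∧ ¬p2) ∨ ¬p4   [distribute ∧ over ∨]
≡ (¬p3 ∧ ¬p2) ∨ ¬p4   [simplify]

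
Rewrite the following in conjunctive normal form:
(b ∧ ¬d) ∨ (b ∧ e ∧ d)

(b ∧ ¬d) ∨ (b ∧ e ∧ d)
≡ (b ∨ b) ∧ (b ∨ e) ∧ (b ∨ d) ∧ (¬d ∨ b) ∧ (¬d ∨ e) ∧ (¬d ∨ d)   [distribute ∨ over ∧]
≡ b ∧ (¬d ∨ e)   [simplify]

b ∧ (¬d ∨ e)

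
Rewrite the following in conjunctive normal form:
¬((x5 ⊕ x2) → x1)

¬((x5 ⊕ x2) → x1)
= ¬(¬(x5 ⊕ x2) ∨ x1)   [eliminate →]
= ¬(¬((x5 ∨ x2) ∧ ¬(x5 ∧ x2)) ∨ x1)   [expand ⊕]
= ¬¬((x5 ∨ x2) ∧ ¬(x5 ∧ x2)) ∧ ¬x1   [De Morgan]
= (x5 ∨ x2) ∧ ¬(x5 ∧ x2) ∧ ¬x1   [double negation]
= (x5 ∨ x2) ∧ (¬x5 ∨ ¬x2) ∧ ¬x1   [De Morgan]

(x5 ∨ x2) ∧ (¬x5 ∨ ¬x2) ∧ ¬x1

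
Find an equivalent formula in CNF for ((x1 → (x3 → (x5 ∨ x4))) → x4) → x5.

(¬x1 ∨ ¬x3 ∨ x5 ∨ x4) ∧ (¬x4 ∨ x5)

((x1 → (x3 → (x5 ∨ x4))) → x4) → x5
⇔ ¬((x1 → (x3 → (x5 ∨ x4))) → x4) ∨ x5   [eliminate →]
⇔ ¬(¬(x1 → (x3 → (x5 ∨ x4))) ∨ x4) ∨ x5   [eliminate →]
⇔ ¬(¬(¬x1 ∨ (x3 → (x5 ∨ x4))) ∨ x4) ∨ x5   [eliminate →]
⇔ ¬(¬(¬x1 ∨ ¬x3 ∨ x5 ∨ x4) ∨ x4) ∨ x5   [eliminate →]
⇔ (¬¬(¬x1 ∨ ¬x3 ∨ x5 ∨ x4) ∧ ¬x4) ∨ x5   [De Morgan]
⇔ ((¬x1 ∨ ¬x3 ∨ x5 ∨ x4) ∧ ¬x4) ∨ x5   [double negation]
⇔ (¬x1 ∨ ¬x3 ∨ x5 ∨ x4 ∨ x5) ∧ (¬x4 ∨ x5)   [distribute ∨ over ∧]
⇔ (¬x1 ∨ ¬x3 ∨ x5 ∨ x4) ∧ (¬x4 ∨ x5)   [simplify]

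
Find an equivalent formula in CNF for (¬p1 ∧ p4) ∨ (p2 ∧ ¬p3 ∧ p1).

(¬p1 ∨ p2) ∧ (¬p1 ∨ ¬p3) ∧ (p4 ∨ p2) ∧ (p4 ∨ ¬p3) ∧ (p4 ∨ p1)

(¬p1 ∧ p4) ∨ (p2 ∧ ¬p3 ∧ p1)
⇔ (¬p1 ∨ p2) ∧ (¬p1 ∨ ¬p3) ∧ (¬p1 ∨ p1) ∧ (p4 ∨ p2) ∧ (p4 ∨ ¬p3) ∧ (p4 ∨ p1)   (distribute ∨ over ∧)
⇔ (¬p1 ∨ p2) ∧ (¬p1 ∨ ¬p3) ∧ (p4 ∨ p2) ∧ (p4 ∨ ¬p3) ∧ (p4 ∨ p1)   (simplify)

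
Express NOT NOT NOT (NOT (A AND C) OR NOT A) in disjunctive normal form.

NOT NOT NOT (NOT (A AND C) OR NOT A)
≡ NOT (NOT (A AND C) OR NOT A)   [double negation]
≡ NOT NOT (A AND C) AND NOT NOT A   [De Morgan]
≡ A AND C AND NOT NOT A   [double negation]
≡ A AND C AND A   [double negation]
≡ A AND C   [simplify]

A AND C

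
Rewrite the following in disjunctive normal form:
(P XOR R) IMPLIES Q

(NOT P AND NOT R) OR (R AND P) OR Q

(P XOR R) IMPLIES Q
⇔ NOT (P XOR R) OR Q   (eliminate IMPLIES)
⇔ NOT ((P AND NOT R) OR (NOT P AND R)) OR Q   (expand XOR)
⇔ (NOT (P AND NOT R) AND NOT (NOT P AND R)) OR Q   (De Morgan)
⇔ ((NOT P OR NOT NOT R) AND NOT (NOT P AND R)) OR Q   (De Morgan)
⇔ ((NOT P OR R) AND NOT (NOT P AND R)) OR Q   (double negation)
⇔ ((NOT P OR R) AND (NOT NOT P OR NOT R)) OR Q   (De Morgan)
⇔ ((NOT P OR R) AND (P OR NOT R)) OR Q   (double negation)
⇔ (NOT P AND P) OR (NOT P AND NOT R) OR (R AND P) OR (R AND NOT R) OR Q   (distribute AND over OR)
⇔ (NOT P AND NOT R) OR (R AND P) OR Q   (simplify)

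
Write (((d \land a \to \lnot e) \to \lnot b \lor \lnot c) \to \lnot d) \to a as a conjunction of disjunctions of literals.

(a \lor \lnot b \lor \lnot c) \land (d \lor a)

(((d \land a \to \lnot e) \to \lnot b \lor \lnot c) \to \lnot d) \to a
≡ \lnot (((d \land a \to \lnot e) \to \lnot b \lor \lnot c) \to \lnot d) \lor a   (eliminate \to)
≡ \lnot (\lnot ((d \land a \to \lnot e) \to \lnot b \lor \lnot c) \lor \lnot d) \lor a   (eliminate \to)
≡ \lnot (\lnot (\lnot (d \land a \to \lnot e) \lor \lnot b \lor \lnot c) \lor \lnot d) \lor a   (eliminate \to)
≡ \lnot (\lnot (\lnot (\lnot (d \land a) \lor \lnot e) \lor \lnot b \lor \lnot c) \lor \lnot d) \lor a   (eliminate \to)
≡ \lnot \lnot (\lnot (\lnot (d \land a) \lor \lnot e) \lor \lnot b \lor \lnot c) \land \lnot \lnot d \lor a   (De Morgan)
≡ (\lnot (\lnot (d \land a) \lor \lnot e) \lor \lnot b \lor \lnot c) \land \lnot \lnot d \lor a   (double negation)
≡ (\lnot \lnot (d \land a) \land \lnot \lnot e \lor \lnot b \lor \lnot c) \land \lnot \lnot d \lor a   (De Morgan)
≡ (d \land a \land \lnot \lnot e \lor \lnot b \lor \lnot c) \land \lnot \lnot d \lor a   (double negation)
≡ (d \land a \land e \lor \lnot b \lor \lnot c) \land \lnot \lnot d \lor a   (double negation)
≡ (d \land a \land e \lor \lnot b \lor \lnot c) \land d \lor a   (double negation)
≡ (d \lor \lnot b \lor \lnot c \lor a) \land (a \lor \lnot b \lor \lnot c \lor a) \land (e \lor \lnot b \lor \lnot c \lor a) \land (d \lor a)   (distribute \lor over \land)
≡ (a \lor \lnot b \lor \lnot c) \land (d \lor a)   (simplify)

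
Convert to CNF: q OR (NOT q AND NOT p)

q OR (NOT q AND NOT p)
≡ (q OR NOT q) AND (q OR NOT p)
≡ q OR NOT p

q OR NOT p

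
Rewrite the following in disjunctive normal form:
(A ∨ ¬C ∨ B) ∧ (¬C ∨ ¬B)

(A ∨ ¬C ∨ B) ∧ (¬C ∨ ¬B)
= (A ∧ ¬C) ∨ (A ∧ ¬B) ∨ (¬C ∧ ¬C) ∨ (¬C ∧ ¬B) ∨ (B ∧ ¬C) ∨ (B ∧ ¬B)   (distribute ∧ over ∨)
= (A ∧ ¬B) ∨ ¬C   (simplify)

(A ∧ ¬B) ∨ ¬C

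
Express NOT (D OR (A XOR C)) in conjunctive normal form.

NOT D AND (NOT A OR C) AND (NOT C OR A)

NOT (D OR (A XOR C))
= NOT (D OR ((A OR C) AND NOT (A AND C)))
= NOT D AND NOT ((A OR C) AND NOT (A AND C))
= NOT D AND (NOT (A OR C) OR NOT NOT (A AND C))
= NOT D AND ((NOT A AND NOT C) OR NOT NOT (A AND C))
= NOT D AND ((NOT A AND NOT C) OR (A AND C))
= NOT D AND (NOT A OR A) AND (NOT A OR C) AND (NOT C OR A) AND (NOT C OR C)
= NOT D AND (NOT A OR C) AND (NOT C OR A)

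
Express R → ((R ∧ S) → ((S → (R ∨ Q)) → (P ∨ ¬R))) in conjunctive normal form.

¬R ∨ ¬S ∨ P

R → ((R ∧ S) → ((S → (R ∨ Q)) → (P ∨ ¬R)))
⇔ ¬R ∨ ((R ∧ S) → ((S → (R ∨ Q)) → (P ∨ ¬R)))   [eliminate →]
⇔ ¬R ∨ ¬(R ∧ S) ∨ ((S → (R ∨ Q)) → (P ∨ ¬R))   [eliminate →]
⇔ ¬R ∨ ¬(R ∧ S) ∨ ¬(S → (R ∨ Q)) ∨ P ∨ ¬R   [eliminate →]
⇔ ¬R ∨ ¬(R ∧ S) ∨ ¬(¬S ∨ R ∨ Q) ∨ P ∨ ¬R   [eliminate →]
⇔ ¬R ∨ ¬R ∨ ¬S ∨ ¬(¬S ∨ R ∨ Q) ∨ P ∨ ¬R   [De Morgan]
⇔ ¬R ∨ ¬R ∨ ¬S ∨ (¬¬S ∧ ¬R ∧ ¬Q) ∨ P ∨ ¬R   [De Morgan]
⇔ ¬R ∨ ¬R ∨ ¬S ∨ (S ∧ ¬R ∧ ¬Q) ∨ P ∨ ¬R   [double negation]
⇔ (¬R ∨ ¬R ∨ ¬S ∨ S ∨ P ∨ ¬R) ∧ (¬R ∨ ¬R ∨ ¬S ∨ ¬R ∨ P ∨ ¬R) ∧ (¬R ∨ ¬R ∨ ¬S ∨ ¬Q ∨ P ∨ ¬R)   [distribute ∨ over ∧]
⇔ ¬R ∨ ¬S ∨ P   [simplify]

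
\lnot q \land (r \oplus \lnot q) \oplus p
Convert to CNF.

(\lnot q \lor p) \land (\lnot r \lor q \lor p) \land (q \lor r \lor \lnot p)

\lnot q \land (r \oplus \lnot q) \oplus p
≡ (\lnot q \land (r \oplus \lnot q) \lor p) \land \lnot (\lnot q \land (r \oplus \lnot q) \land p)   — expand \oplus
≡ (\lnot q \land (r \lor \lnot q) \land \lnot (r \land \lnot q) \lor p) \land \lnot (\lnot q \land (r \oplus \lnot q) \land p)   — expand \oplus
≡ (\lnot q \land (r \lor \lnot q) \land \lnot (r \land \lnot q) \lor p) \land \lnot (\lnot q \land (r \lor \lnot q) \land \lnot (r \land \lnot q) \land p)   — expand \oplus
≡ (\lnot q \land (r \lor \lnot q) \land (\lnot r \lor \lnot \lnot q) \lor p) \land \lnot (\lnot q \land (r \lor \lnot q) \land \lnot (r \land \lnot q) \land p)   — De Morgan
≡ (\lnot q \land (r \lor \lnot q) \land (\lnot r \lor q) \lor p) \land \lnot (\lnot q \land (r \lor \lnot q) \land \lnot (r \land \lnot q) \land p)   — double negation
≡ (\lnot q \land (r \lor \lnot q) \land (\lnot r \lor q) \lor p) \land (\lnot \lnot q \lor \lnot (r \lor \lnot q) \lor \lnot \lnot (r \land \lnot q) \lor \lnot p)   — De Morgan
≡ (\lnot q \land (r \lor \lnot q) \land (\lnot r \lor q) \lor p) \land (q \lor \lnot (r \lor \lnot q) \lor \lnot \lnot (r \land \lnot q) \lor \lnot p)   — double negation
≡ (\lnot q \land (r \lor \lnot q) \land (\lnot r \lor q) \lor p) \land (q \lor \lnot r \land \lnot \lnot q \lor \lnot \lnot (r \land \lnot q) \lor \lnot p)   — De Morgan
≡ (\lnot q \land (r \lor \lnot q) \land (\lnot r \lor q) \lor p) \land (q \lor \lnot r \land q \lor \lnot \lnot (r \land \lnot q) \lor \lnot p)   — double negation
≡ (\lnot q \land (r \lor \lnot q) \land (\lnot r \lor q) \lor p) \land (q \lor \lnot r \land q \lor r \land \lnot q \lor \lnot p)   — double negation
≡ (\lnot q \lor p) \land (r \lor \lnot q \lor p) \land (\lnot r \lor q \lor p) \land (q \lor \lnot r \lor r \lor \lnot p) \land (q \lor \lnot r \lor \lnot q \lor \lnot p) \land (q \lor q \lor r \lor \lnot p) \land (q \lor q \lor \lnot q \lor \lnot p)   — distribute \lor over \land
≡ (\lnot q \lor p) \land (\lnot r \lor q \lor p) \land (q \lor r \lor \lnot p)   — simplify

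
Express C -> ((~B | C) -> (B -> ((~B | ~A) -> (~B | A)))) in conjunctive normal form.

C -> ((~B | C) -> (B -> ((~B | ~A) -> (~B | A))))
≡ ~C | ((~B | C) -> (B -> ((~B | ~A) -> (~B | A))))   [eliminate ->]
≡ ~C | ~(~B | C) | (B -> ((~B | ~A) -> (~B | A)))   [eliminate ->]
≡ ~C | ~(~B | C) | ~B | ((~B | ~A) -> (~B | A))   [eliminate ->]
≡ ~C | ~(~B | C) | ~B | ~(~B | ~A) | ~B | A   [eliminate ->]
≡ ~C | (~~B & ~C) | ~B | ~(~B | ~A) | ~B | A   [De Morgan]
≡ ~C | (B & ~C) | ~B | ~(~B | ~A) | ~B | A   [double negation]
≡ ~C | (B & ~C) | ~B | (~~B & ~~A) | ~B | A   [De Morgan]
≡ ~C | (B & ~C) | ~B | (B & ~~A) | ~B | A   [double negation]
≡ ~C | (B & ~C) | ~B | (B & A) | ~B | A   [double negation]
≡ (~C | B | ~B | B | ~B | A) & (~C | B | ~B | A | ~B | A) & (~C | ~C | ~B | B | ~B | A) & (~C | ~C | ~B | A | ~B | A)   [distribute | over &]
≡ ~C | ~B | A   [simplify]

~C | ~B | A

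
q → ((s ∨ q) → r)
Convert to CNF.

q → ((s ∨ q) → r)
= ¬q ∨ ((s ∨ q) → r)
= ¬q ∨ ¬(s ∨ q) ∨ r
= ¬q ∨ (¬s ∧ ¬q) ∨ r
= (¬q ∨ ¬s ∨ r) ∧ (¬q ∨ ¬q ∨ r)
= ¬q ∨ r

¬q ∨ r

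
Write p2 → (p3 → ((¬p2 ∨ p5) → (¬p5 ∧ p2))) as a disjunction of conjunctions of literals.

p2 → (p3 → ((¬p2 ∨ p5) → (¬p5 ∧ p2)))
= ¬p2 ∨ (p3 → ((¬p2 ∨ p5) → (¬p5 ∧ p2)))   (eliminate →)
= ¬p2 ∨ ¬p3 ∨ ((¬p2 ∨ p5) → (¬p5 ∧ p2))   (eliminate →)
= ¬p2 ∨ ¬p3 ∨ ¬(¬p2 ∨ p5) ∨ (¬p5 ∧ p2)   (eliminate →)
= ¬p2 ∨ ¬p3 ∨ (¬¬p2 ∧ ¬p5) ∨ (¬p5 ∧ p2)   (De Morgan)
= ¬p2 ∨ ¬p3 ∨ (p2 ∧ ¬p5) ∨ (¬p5 ∧ p2)   (double negation)
= ¬p2 ∨ ¬p3 ∨ (p2 ∧ ¬p5)   (simplify)

¬p2 ∨ ¬p3 ∨ (p2 ∧ ¬p5)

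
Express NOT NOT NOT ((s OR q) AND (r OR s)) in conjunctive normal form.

NOT s AND (NOT q OR NOT r)

NOT NOT NOT ((s OR q) AND (r OR s))
= NOT ((s OR q) AND (r OR s))   [double negation]
= NOT (s OR q) OR NOT (r OR s)   [De Morgan]
= (NOT s AND NOT q) OR NOT (r OR s)   [De Morgan]
= (NOT s AND NOT q) OR (NOT r AND NOT s)   [De Morgan]
= (NOT s OR NOT r) AND (NOT s OR NOT s) AND (NOT q OR NOT r) AND (NOT q OR NOT s)   [distribute OR over AND]
= NOT s AND (NOT q OR NOT r)   [simplify]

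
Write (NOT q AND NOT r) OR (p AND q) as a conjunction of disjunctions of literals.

(NOT q OR p) AND (NOT r OR p) AND (NOT r OR q)

(NOT q AND NOT r) OR (p AND q)
≡ (NOT q OR p) AND (NOT q OR q) AND (NOT r OR p) AND (NOT r OR q)   — distribute OR over AND
≡ (NOT q OR p) AND (NOT r OR p) AND (NOT r OR q)   — simplify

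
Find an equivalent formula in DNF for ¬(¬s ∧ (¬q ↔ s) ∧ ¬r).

¬(¬s ∧ (¬q ↔ s) ∧ ¬r)
≡ ¬(¬s ∧ (¬q → s) ∧ (s → ¬q) ∧ ¬r)   [eliminate ↔]
≡ ¬(¬s ∧ (¬¬q ∨ s) ∧ (s → ¬q) ∧ ¬r)   [eliminate →]
≡ ¬(¬s ∧ (¬¬q ∨ s) ∧ (¬s ∨ ¬q) ∧ ¬r)   [eliminate →]
≡ ¬¬s ∨ ¬(¬¬q ∨ s) ∨ ¬(¬s ∨ ¬q) ∨ ¬¬r   [De Morgan]
≡ s ∨ ¬(¬¬q ∨ s) ∨ ¬(¬s ∨ ¬q) ∨ ¬¬r   [double negation]
≡ s ∨ ¬¬¬q ∧ ¬s ∨ ¬(¬s ∨ ¬q) ∨ ¬¬r   [De Morgan]
≡ s ∨ ¬q ∧ ¬s ∨ ¬(¬s ∨ ¬q) ∨ ¬¬r   [double negation]
≡ s ∨ ¬q ∧ ¬s ∨ ¬¬s ∧ ¬¬q ∨ ¬¬r   [De Morgan]
≡ s ∨ ¬q ∧ ¬s ∨ s ∧ ¬¬q ∨ ¬¬r   [double negation]
≡ s ∨ ¬q ∧ ¬s ∨ s ∧ q ∨ ¬¬r   [double negation]
≡ s ∨ ¬q ∧ ¬s ∨ s ∧ q ∨ r   [double negation]
≡ s ∨ ¬q ∧ ¬s ∨ r   [simplify]

s ∨ ¬q ∧ ¬s ∨ r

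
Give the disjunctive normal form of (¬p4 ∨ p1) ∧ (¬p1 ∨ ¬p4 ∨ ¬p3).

(¬p4 ∨ p1) ∧ (¬p1 ∨ ¬p4 ∨ ¬p3)
≡ (¬p4 ∧ ¬p1) ∨ (¬p4 ∧ ¬p4) ∨ (¬p4 ∧ ¬p3) ∨ (p1 ∧ ¬p1) ∨ (p1 ∧ ¬p4) ∨ (p1 ∧ ¬p3)   [distribute ∧ over ∨]
≡ ¬p4 ∨ (p1 ∧ ¬p3)   [simplify]

¬p4 ∨ (p1 ∧ ¬p3)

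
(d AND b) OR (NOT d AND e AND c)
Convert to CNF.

(d OR e) AND (d OR c) AND (b OR NOT d) AND (b OR e) AND (b OR c)

(d AND b) OR (NOT d AND e AND c)
≡ (d OR NOT d) AND (d OR e) AND (d OR c) AND (b OR NOT d) AND (b OR e) AND (b OR c)   [distribute OR over AND]
≡ (d OR e) AND (d OR c) AND (b OR NOT d) AND (b OR e) AND (b OR c)   [simplify]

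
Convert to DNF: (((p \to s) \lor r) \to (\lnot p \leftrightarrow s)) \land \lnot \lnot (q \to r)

(((p \to s) \lor r) \to (\lnot p \leftrightarrow s)) \land \lnot \lnot (q \to r)
≡ (\lnot ((p \to s) \lor r) \lor (\lnot p \leftrightarrow s)) \land \lnot \lnot (q \to r)   [eliminate \to]
≡ (\lnot (\lnot p \lor s \lor r) \lor (\lnot p \leftrightarrow s)) \land \lnot \lnot (q \to r)   [eliminate \to]
≡ (\lnot (\lnot p \lor s \lor r) \lor ((\lnot p \to s) \land (s \to \lnot p))) \land \lnot \lnot (q \to r)   [eliminate \leftrightarrow]
≡ (\lnot (\lnot p \lor s \lor r) \lor ((\lnot \lnot p \lor s) \land (s \to \lnot p))) \land \lnot \lnot (q \to r)   [eliminate \to]
≡ (\lnot (\lnot p \lor s \lor r) \lor ((\lnot \lnot p \lor s) \land (\lnot s \lor \lnot p))) \land \lnot \lnot (q \to r)   [eliminate \to]
≡ (\lnot (\lnot p \lor s \lor r) \lor ((\lnot \lnot p \lor s) \land (\lnot s \lor \lnot p))) \land \lnot \lnot (\lnot q \lor r)   [eliminate \to]
≡ ((\lnot \lnot p \land \lnot s \land \lnot r) \lor ((\lnot \lnot p \lor s) \land (\lnot s \lor \lnot p))) \land \lnot \lnot (\lnot q \lor r)   [De Morgan]
≡ ((p \land \lnot s \land \lnot r) \lor ((\lnot \lnot p \lor s) \land (\lnot s \lor \lnot p))) \land \lnot \lnot (\lnot q \lor r)   [double negation]
≡ ((p \land \lnot s \land \lnot r) \lor ((p \lor s) \land (\lnot s \lor \lnot p))) \land \lnot \lnot (\lnot q \lor r)   [double negation]
≡ ((p \land \lnot s \land \lnot r) \lor ((p \lor s) \land (\lnot s \lor \lnot p))) \land (\lnot q \lor r)   [double negation]
≡ (p \land \lnot s \land \lnot r \land \lnot q) \lor (p \land \lnot s \land \lnot r \land r) \lor (p \land \lnot s \land \lnot q) \lor (p \land \lnot s \land r) \lor (p \land \lnot p \land \lnot q) \lor (p \land \lnot p \land r) \lor (s \land \lnot s \land \lnot q) \lor (s \land \lnot s \land r) \lor (s \land \lnot p \land \lnot q) \lor (s \land \lnot p \land r)   [distribute \land over \lor]
≡ (p \land \lnot s \land \lnot q) \lor (p \land \lnot s \land r) \lor (s \land \lnot p \land \lnot q) \lor (s \land \lnot p \land r)   [simplify]

(p \land \lnot s \land \lnot q) \lor (p \land \lnot s \land r) \lor (s \land \lnot p \land \lnot q) \lor (s \land \lnot p \land r)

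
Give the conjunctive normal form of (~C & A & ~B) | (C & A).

(~C & A & ~B) | (C & A)
≡ (~C | C) & (~C | A) & (A | C) & (A | A) & (~B | C) & (~B | A)   (distribute | over &)
≡ A & (~B | C)   (simplify)

A & (~B | C)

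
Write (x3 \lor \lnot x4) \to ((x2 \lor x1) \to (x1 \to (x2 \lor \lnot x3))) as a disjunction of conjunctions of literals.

\lnot x1 \lor x2 \lor \lnot x3

(x3 \lor \lnot x4) \to ((x2 \lor x1) \to (x1 \to (x2 \lor \lnot x3)))
⇔ \lnot (x3 \lor \lnot x4) \lor ((x2 \lor x1) \to (x1 \to (x2 \lor \lnot x3)))   — eliminate \to
⇔ \lnot (x3 \lor \lnot x4) \lor \lnot (x2 \lor x1) \lor (x1 \to (x2 \lor \lnot x3))   — eliminate \to
⇔ \lnot (x3 \lor \lnot x4) \lor \lnot (x2 \lor x1) \lor \lnot x1 \lor x2 \lor \lnot x3   — eliminate \to
⇔ (\lnot x3 \land \lnot \lnot x4) \lor \lnot (x2 \lor x1) \lor \lnot x1 \lor x2 \lor \lnot x3   — De Morgan
⇔ (\lnot x3 \land x4) \lor \lnot (x2 \lor x1) \lor \lnot x1 \lor x2 \lor \lnot x3   — double negation
⇔ (\lnot x3 \land x4) \lor (\lnot x2 \land \lnot x1) \lor \lnot x1 \lor x2 \lor \lnot x3   — De Morgan
⇔ \lnot x1 \lor x2 \lor \lnot x3   — simplify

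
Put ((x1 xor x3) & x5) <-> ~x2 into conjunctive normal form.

((x1 xor x3) & x5) <-> ~x2
⇔ (((x1 xor x3) & x5) -> ~x2) & (~x2 -> ((x1 xor x3) & x5))   — eliminate <->
⇔ (~((x1 xor x3) & x5) | ~x2) & (~x2 -> ((x1 xor x3) & x5))   — eliminate ->
⇔ (~((x1 | x3) & ~(x1 & x3) & x5) | ~x2) & (~x2 -> ((x1 xor x3) & x5))   — expand xor
⇔ (~((x1 | x3) & ~(x1 & x3) & x5) | ~x2) & (~~x2 | ((x1 xor x3) & x5))   — eliminate ->
⇔ (~((x1 | x3) & ~(x1 & x3) & x5) | ~x2) & (~~x2 | ((x1 | x3) & ~(x1 & x3) & x5))   — expand xor
⇔ (~(x1 | x3) | ~~(x1 & x3) | ~x5 | ~x2) & (~~x2 | ((x1 | x3) & ~(x1 & x3) & x5))   — De Morgan
⇔ ((~x1 & ~x3) | ~~(x1 & x3) | ~x5 | ~x2) & (~~x2 | ((x1 | x3) & ~(x1 & x3) & x5))   — De Morgan
⇔ ((~x1 & ~x3) | (x1 & x3) | ~x5 | ~x2) & (~~x2 | ((x1 | x3) & ~(x1 & x3) & x5))   — double negation
⇔ ((~x1 & ~x3) | (x1 & x3) | ~x5 | ~x2) & (x2 | ((x1 | x3) & ~(x1 & x3) & x5))   — double negation
⇔ ((~x1 & ~x3) | (x1 & x3) | ~x5 | ~x2) & (x2 | ((x1 | x3) & (~x1 | ~x3) & x5))   — De Morgan
⇔ (~x1 | x1 | ~x5 | ~x2) & (~x1 | x3 | ~x5 | ~x2) & (~x3 | x1 | ~x5 | ~x2) & (~x3 | x3 | ~x5 | ~x2) & (x2 | x1 | x3) & (x2 | ~x1 | ~x3) & (x2 | x5)   — distribute | over &
⇔ (~x1 | x3 | ~x5 | ~x2) & (~x3 | x1 | ~x5 | ~x2) & (x2 | x1 | x3) & (x2 | ~x1 | ~x3) & (x2 | x5)   — simplify

(~x1 | x3 | ~x5 | ~x2) & (~x3 | x1 | ~x5 | ~x2) & (x2 | x1 | x3) & (x2 | ~x1 | ~x3) & (x2 | x5)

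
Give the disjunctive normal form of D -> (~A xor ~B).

D -> (~A xor ~B)
≡ ~D | (~A xor ~B)   — eliminate ->
≡ ~D | (~A & ~~B) | (~~A & ~B)   — expand xor
≡ ~D | (~A & B) | (~~A & ~B)   — double negation
≡ ~D | (~A & B) | (A & ~B)   — double negation

~D | (~A & B) | (A & ~B)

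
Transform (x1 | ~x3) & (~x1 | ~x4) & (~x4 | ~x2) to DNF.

(x1 | ~x3) & (~x1 | ~x4) & (~x4 | ~x2)
≡ (x1 & ~x1 & ~x4) | (x1 & ~x1 & ~x2) | (x1 & ~x4 & ~x4) | (x1 & ~x4 & ~x2) | (~x3 & ~x1 & ~x4) | (~x3 & ~x1 & ~x2) | (~x3 & ~x4 & ~x4) | (~x3 & ~x4 & ~x2)   [distribute & over |]
≡ (x1 & ~x4) | (~x3 & ~x1 & ~x2) | (~x3 & ~x4)   [simplify]

(x1 & ~x4) | (~x3 & ~x1 & ~x2) | (~x3 & ~x4)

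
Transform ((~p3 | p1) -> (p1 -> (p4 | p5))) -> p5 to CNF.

(p1 | p5) & (~p4 | p5)

((~p3 | p1) -> (p1 -> (p4 | p5))) -> p5
≡ ~((~p3 | p1) -> (p1 -> (p4 | p5))) | p5   — eliminate ->
≡ ~(~(~p3 | p1) | (p1 -> (p4 | p5))) | p5   — eliminate ->
≡ ~(~(~p3 | p1) | ~p1 | p4 | p5) | p5   — eliminate ->
≡ (~~(~p3 | p1) & ~~p1 & ~p4 & ~p5) | p5   — De Morgan
≡ ((~p3 | p1) & ~~p1 & ~p4 & ~p5) | p5   — double negation
≡ ((~p3 | p1) & p1 & ~p4 & ~p5) | p5   — double negation
≡ (~p3 | p1 | p5) & (p1 | p5) & (~p4 | p5) & (~p5 | p5)   — distribute | over &
≡ (p1 | p5) & (~p4 | p5)   — simplify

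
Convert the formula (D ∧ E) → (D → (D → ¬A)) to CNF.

(D ∧ E) → (D → (D → ¬A))
= ¬(D ∧ E) ∨ (D → (D → ¬A))   (eliminate →)
= ¬(D ∧ E) ∨ ¬D ∨ (D → ¬A)   (eliminate →)
= ¬(D ∧ E) ∨ ¬D ∨ ¬D ∨ ¬A   (eliminate →)
= ¬D ∨ ¬E ∨ ¬D ∨ ¬D ∨ ¬A   (De Morgan)
= ¬D ∨ ¬E ∨ ¬A   (simplify)

¬D ∨ ¬E ∨ ¬A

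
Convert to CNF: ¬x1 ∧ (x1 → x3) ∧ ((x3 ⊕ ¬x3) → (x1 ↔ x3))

¬x1 ∧ (x1 → x3) ∧ ((x3 ⊕ ¬x3) → (x1 ↔ x3))
≡ ¬x1 ∧ (¬x1 ∨ x3) ∧ ((x3 ⊕ ¬x3) → (x1 ↔ x3))   (eliminate →)
≡ ¬x1 ∧ (¬x1 ∨ x3) ∧ (¬(x3 ⊕ ¬x3) ∨ (x1 ↔ x3))   (eliminate →)
≡ ¬x1 ∧ (¬x1 ∨ x3) ∧ (¬((x3 ∨ ¬x3) ∧ ¬(x3 ∧ ¬x3)) ∨ (x1 ↔ x3))   (expand ⊕)
≡ ¬x1 ∧ (¬x1 ∨ x3) ∧ (¬((x3 ∨ ¬x3) ∧ ¬(x3 ∧ ¬x3)) ∨ ((x1 → x3) ∧ (x3 → x1)))   (eliminate ↔)
≡ ¬x1 ∧ (¬x1 ∨ x3) ∧ (¬((x3 ∨ ¬x3) ∧ ¬(x3 ∧ ¬x3)) ∨ ((¬x1 ∨ x3) ∧ (x3 → x1)))   (eliminate →)
≡ ¬x1 ∧ (¬x1 ∨ x3) ∧ (¬((x3 ∨ ¬x3) ∧ ¬(x3 ∧ ¬x3)) ∨ ((¬x1 ∨ x3) ∧ (¬x3 ∨ x1)))   (eliminate →)
≡ ¬x1 ∧ (¬x1 ∨ x3) ∧ (¬(x3 ∨ ¬x3) ∨ ¬¬(x3 ∧ ¬x3) ∨ ((¬x1 ∨ x3) ∧ (¬x3 ∨ x1)))   (De Morgan)
≡ ¬x1 ∧ (¬x1 ∨ x3) ∧ ((¬x3 ∧ ¬¬x3) ∨ ¬¬(x3 ∧ ¬x3) ∨ ((¬x1 ∨ x3) ∧ (¬x3 ∨ x1)))   (De Morgan)
≡ ¬x1 ∧ (¬x1 ∨ x3) ∧ ((¬x3 ∧ x3) ∨ ¬¬(x3 ∧ ¬x3) ∨ ((¬x1 ∨ x3) ∧ (¬x3 ∨ x1)))   (double negation)
≡ ¬x1 ∧ (¬x1 ∨ x3) ∧ ((¬x3 ∧ x3) ∨ (x3 ∧ ¬x3) ∨ ((¬x1 ∨ x3) ∧ (¬x3 ∨ x1)))   (double negation)
≡ ¬x1 ∧ (¬x1 ∨ x3) ∧ (¬x3 ∨ x3 ∨ ¬x1 ∨ x3) ∧ (¬x3 ∨ x3 ∨ ¬x3 ∨ x1) ∧ (¬x3 ∨ ¬x3 ∨ ¬x1 ∨ x3) ∧ (¬x3 ∨ ¬x3 ∨ ¬x3 ∨ x1) ∧ (x3 ∨ x3 ∨ ¬x1 ∨ x3) ∧ (x3 ∨ x3 ∨ ¬x3 ∨ x1) ∧ (x3 ∨ ¬x3 ∨ ¬x1 ∨ x3) ∧ (x3 ∨ ¬x3 ∨ ¬x3 ∨ x1)   (distribute ∨ over ∧)
≡ ¬x1 ∧ (¬x3 ∨ x1)   (simplify)

¬x1 ∧ (¬x3 ∨ x1)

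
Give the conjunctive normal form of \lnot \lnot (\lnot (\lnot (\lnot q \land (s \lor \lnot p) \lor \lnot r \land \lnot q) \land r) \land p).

\lnot \lnot (\lnot (\lnot (\lnot q \land (s \lor \lnot p) \lor \lnot r \land \lnot q) \land r) \land p)
≡ \lnot (\lnot (\lnot q \land (s \lor \lnot p) \lor \lnot r \land \lnot q) \land r) \land p   — double negation
≡ (\lnot \lnot (\lnot q \land (s \lor \lnot p) \lor \lnot r \land \lnot q) \lor \lnot r) \land p   — De Morgan
≡ (\lnot q \land (s \lor \lnot p) \lor \lnot r \land \lnot q \lor \lnot r) \land p   — double negation
≡ (\lnot q \lor \lnot r \lor \lnot r) \land (\lnot q \lor \lnot q \lor \lnot r) \land (s \lor \lnot p \lor \lnot r \lor \lnot r) \land (s \lor \lnot p \lor \lnot q \lor \lnot r) \land p   — distribute \lor over \land
≡ (\lnot q \lor \lnot r) \land (s \lor \lnot p \lor \lnot r) \land p   — simplify

(\lnot q \lor \lnot r) \land (s \lor \lnot p \lor \lnot r) \land p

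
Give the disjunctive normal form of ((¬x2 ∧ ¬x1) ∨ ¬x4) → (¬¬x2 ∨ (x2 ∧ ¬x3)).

((¬x2 ∧ ¬x1) ∨ ¬x4) → (¬¬x2 ∨ (x2 ∧ ¬x3))
⇔ ¬((¬x2 ∧ ¬x1) ∨ ¬x4) ∨ ¬¬x2 ∨ (x2 ∧ ¬x3)   — eliminate →
⇔ (¬(¬x2 ∧ ¬x1) ∧ ¬¬x4) ∨ ¬¬x2 ∨ (x2 ∧ ¬x3)   — De Morgan
⇔ ((¬¬x2 ∨ ¬¬x1) ∧ ¬¬x4) ∨ ¬¬x2 ∨ (x2 ∧ ¬x3)   — De Morgan
⇔ ((x2 ∨ ¬¬x1) ∧ ¬¬x4) ∨ ¬¬x2 ∨ (x2 ∧ ¬x3)   — double negation
⇔ ((x2 ∨ x1) ∧ ¬¬x4) ∨ ¬¬x2 ∨ (x2 ∧ ¬x3)   — double negation
⇔ ((x2 ∨ x1) ∧ x4) ∨ ¬¬x2 ∨ (x2 ∧ ¬x3)   — double negation
⇔ ((x2 ∨ x1) ∧ x4) ∨ x2 ∨ (x2 ∧ ¬x3)   — double negation
⇔ (x2 ∧ x4) ∨ (x1 ∧ x4) ∨ x2 ∨ (x2 ∧ ¬x3)   — distribute ∧ over ∨
⇔ (x1 ∧ x4) ∨ x2   — simplify

(x1 ∧ x4) ∨ x2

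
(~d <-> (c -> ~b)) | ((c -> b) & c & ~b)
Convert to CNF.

(~d <-> (c -> ~b)) | ((c -> b) & c & ~b)
= ((~d -> (c -> ~b)) & ((c -> ~b) -> ~d)) | ((c -> b) & c & ~b)   (eliminate <->)
= ((~~d | (c -> ~b)) & ((c -> ~b) -> ~d)) | ((c -> b) & c & ~b)   (eliminate ->)
= ((~~d | ~c | ~b) & ((c -> ~b) -> ~d)) | ((c -> b) & c & ~b)   (eliminate ->)
= ((~~d | ~c | ~b) & (~(c -> ~b) | ~d)) | ((c -> b) & c & ~b)   (eliminate ->)
= ((~~d | ~c | ~b) & (~(~c | ~b) | ~d)) | ((c -> b) & c & ~b)   (eliminate ->)
= ((~~d | ~c | ~b) & (~(~c | ~b) | ~d)) | ((~c | b) & c & ~b)   (eliminate ->)
= ((d | ~c | ~b) & (~(~c | ~b) | ~d)) | ((~c | b) & c & ~b)   (double negation)
= ((d | ~c | ~b) & ((~~c & ~~b) | ~d)) | ((~c | b) & c & ~b)   (De Morgan)
= ((d | ~c | ~b) & ((c & ~~b) | ~d)) | ((~c | b) & c & ~b)   (double negation)
= ((d | ~c | ~b) & ((c & b) | ~d)) | ((~c | b) & c & ~b)   (double negation)
= (d | ~c | ~b | ~c | b) & (d | ~c | ~b | c) & (d | ~c | ~b | ~b) & (c | ~d | ~c | b) & (c | ~d | c) & (c | ~d | ~b) & (b | ~d | ~c | b) & (b | ~d | c) & (b | ~d | ~b)   (distribute | over &)
= (d | ~c | ~b) & (c | ~d) & (b | ~d | ~c)   (simplify)

(d | ~c | ~b) & (c | ~d) & (b | ~d | ~c)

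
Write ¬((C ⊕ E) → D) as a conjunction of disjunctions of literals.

(C ∨ E) ∧ (¬C ∨ ¬E) ∧ ¬D

¬((C ⊕ E) → D)
= ¬(¬(C ⊕ E) ∨ D)   [eliminate →]
= ¬(¬((C ∨ E) ∧ ¬(C ∧ E)) ∨ D)   [expand ⊕]
= ¬¬((C ∨ E) ∧ ¬(C ∧ E)) ∧ ¬D   [De Morgan]
= (C ∨ E) ∧ ¬(C ∧ E) ∧ ¬D   [double negation]
= (C ∨ E) ∧ (¬C ∨ ¬E) ∧ ¬D   [De Morgan]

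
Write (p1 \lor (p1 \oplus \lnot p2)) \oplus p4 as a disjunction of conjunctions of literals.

(p1 \lor (p1 \oplus \lnot p2)) \oplus p4
≡ ((p1 \lor (p1 \oplus \lnot p2)) \land \lnot p4) \lor (\lnot (p1 \lor (p1 \oplus \lnot p2)) \land p4)
≡ ((p1 \lor (p1 \land \lnot \lnot p2) \lor (\lnot p1 \land \lnot p2)) \land \lnot p4) \lor (\lnot (p1 \lor (p1 \oplus \lnot p2)) \land p4)
≡ ((p1 \lor (p1 \land \lnot \lnot p2) \lor (\lnot p1 \land \lnot p2)) \land \lnot p4) \lor (\lnot (p1 \lor (p1 \land \lnot \lnot p2) \lor (\lnot p1 \land \lnot p2)) \land p4)
≡ ((p1 \lor (p1 \land p2) \lor (\lnot p1 \land \lnot p2)) \land \lnot p4) \lor (\lnot (p1 \lor (p1 \land \lnot \lnot p2) \lor (\lnot p1 \land \lnot p2)) \land p4)
≡ ((p1 \lor (p1 \land p2) \lor (\lnot p1 \land \lnot p2)) \land \lnot p4) \lor (\lnot p1 \land \lnot (p1 \land \lnot \lnot p2) \land \lnot (\lnot p1 \land \lnot p2) \land p4)
≡ ((p1 \lor (p1 \land p2) \lor (\lnot p1 \land \lnot p2)) \land \lnot p4) \lor (\lnot p1 \land (\lnot p1 \lor \lnot \lnot \lnot p2) \land \lnot (\lnot p1 \land \lnot p2) \land p4)
≡ ((p1 \lor (p1 \land p2) \lor (\lnot p1 \land \lnot p2)) \land \lnot p4) \lor (\lnot p1 \land (\lnot p1 \lor \lnot p2) \land \lnot (\lnot p1 \land \lnot p2) \land p4)
≡ ((p1 \lor (p1 \land p2) \lor (\lnot p1 \land \lnot p2)) \land \lnot p4) \lor (\lnot p1 \land (\lnot p1 \lor \lnot p2) \land (\lnot \lnot p1 \lor \lnot \lnot p2) \land p4)
≡ ((p1 \lor (p1 \land p2) \lor (\lnot p1 \land \lnot p2)) \land \lnot p4) \lor (\lnot p1 \land (\lnot p1 \lor \lnot p2) \land (p1 \lor \lnot \lnot p2) \land p4)
≡ ((p1 \lor (p1 \land p2) \lor (\lnot p1 \land \lnot p2)) \land \lnot p4) \lor (\lnot p1 \land (\lnot p1 \lor \lnot p2) \land (p1 \lor p2) \land p4)
≡ (p1 \land \lnot p4) \lor (p1 \land p2 \land \lnot p4) \lor (\lnot p1 \land \lnot p2 \land \lnot p4) \lor (\lnot p1 \land \lnot p1 \land p1 \land p4) \lor (\lnot p1 \land \lnot p1 \land p2 \land p4) \lor (\lnot p1 \land \lnot p2 \land p1 \land p4) \lor (\lnot p1 \land \lnot p2 \land p2 \land p4)
≡ (p1 \land \lnot p4) \lor (\lnot p1 \land \lnot p2 \land \lnot p4) \lor (\lnot p1 \land p2 \land p4)

(p1 \land \lnot p4) \lor (\lnot p1 \land \lnot p2 \land \lnot p4) \lor (\lnot p1 \land p2 \land p4)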